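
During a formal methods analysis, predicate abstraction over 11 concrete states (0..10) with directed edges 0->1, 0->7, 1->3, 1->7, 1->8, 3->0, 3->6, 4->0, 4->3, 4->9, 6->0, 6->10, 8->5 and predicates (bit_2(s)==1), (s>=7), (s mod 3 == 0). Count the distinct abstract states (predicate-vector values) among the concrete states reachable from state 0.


BFS from 0:
Concrete reachable: {0, 1, 3, 5, 6, 7, 8, 10}
Abstract via predicates (bit_2(s)==1), (s>=7), (s mod 3 == 0):
  (0,0,0) <- {1}
  (0,0,1) <- {0, 3}
  (0,1,0) <- {8, 10}
  (1,0,0) <- {5}
  (1,0,1) <- {6}
  (1,1,0) <- {7}
Distinct abstract states = 6

6


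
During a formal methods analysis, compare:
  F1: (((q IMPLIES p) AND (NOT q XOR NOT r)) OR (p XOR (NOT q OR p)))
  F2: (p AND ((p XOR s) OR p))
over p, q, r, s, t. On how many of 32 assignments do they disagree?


F1 = (((q IMPLIES p) AND (NOT q XOR NOT r)) OR (p XOR (NOT q OR p)))
F2 = (p AND ((p XOR s) OR p))
Evaluate both on each of 32 rows (bits = p,q,r,s,t):
  row 0 [00000]: F1=1 F2=0 (differ) -> 1
  row 1 [00001]: F1=1 F2=0 (differ) -> 1
  row 2 [00010]: F1=1 F2=0 (differ) -> 1
  row 3 [00011]: F1=1 F2=0 (differ) -> 1
  row 4 [00100]: F1=1 F2=0 (differ) -> 1
  row 5 [00101]: F1=1 F2=0 (differ) -> 1
  row 6 [00110]: F1=1 F2=0 (differ) -> 1
  row 7 [00111]: F1=1 F2=0 (differ) -> 1
  row 8 [01000]: F1=0 F2=0 -> 0
  row 9 [01001]: F1=0 F2=0 -> 0
  row 10 [01010]: F1=0 F2=0 -> 0
  row 11 [01011]: F1=0 F2=0 -> 0
  row 12 [01100]: F1=0 F2=0 -> 0
  row 13 [01101]: F1=0 F2=0 -> 0
  row 14 [01110]: F1=0 F2=0 -> 0
  row 15 [01111]: F1=0 F2=0 -> 0
  row 16 [10000]: F1=0 F2=1 (differ) -> 1
  row 17 [10001]: F1=0 F2=1 (differ) -> 1
  row 18 [10010]: F1=0 F2=1 (differ) -> 1
  row 19 [10011]: F1=0 F2=1 (differ) -> 1
  row 20 [10100]: F1=1 F2=1 -> 0
  row 21 [10101]: F1=1 F2=1 -> 0
  row 22 [10110]: F1=1 F2=1 -> 0
  row 23 [10111]: F1=1 F2=1 -> 0
  row 24 [11000]: F1=1 F2=1 -> 0
  row 25 [11001]: F1=1 F2=1 -> 0
  row 26 [11010]: F1=1 F2=1 -> 0
  row 27 [11011]: F1=1 F2=1 -> 0
  row 28 [11100]: F1=0 F2=1 (differ) -> 1
  row 29 [11101]: F1=0 F2=1 (differ) -> 1
  row 30 [11110]: F1=0 F2=1 (differ) -> 1
  row 31 [11111]: F1=0 F2=1 (differ) -> 1
Full result column, 8 rows per line (p,q fixed per line; r,s,t runs 000..111 left to right):
  rows 0-7 [p,q=00]: 11111111  (ones: 8)
  rows 8-15 [p,q=01]: 00000000  (ones: 0)
  rows 16-23 [p,q=10]: 11110000  (ones: 4)
  rows 24-31 [p,q=11]: 00001111  (ones: 4)
Disagreements = 8+0+4+4 = 16

16


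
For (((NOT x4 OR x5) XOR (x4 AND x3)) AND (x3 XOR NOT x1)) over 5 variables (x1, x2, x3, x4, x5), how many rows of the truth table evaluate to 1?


Formula: (((NOT x4 OR x5) XOR (x4 AND x3)) AND (x3 XOR NOT x1)) over 5 vars (32 rows)
Evaluate each row (x1, x2, x3, x4, x5 as bits, MSB first):
  row 0 [00000]: (((NOT 0 OR 0) XOR (0 AND 0)) AND (0 XOR NOT 0)) -> 1
  row 1 [00001]: (((NOT 0 OR 1) XOR (0 AND 0)) AND (0 XOR NOT 0)) -> 1
  row 2 [00010]: (((NOT 1 OR 0) XOR (1 AND 0)) AND (0 XOR NOT 0)) -> 0
  row 3 [00011]: (((NOT 1 OR 1) XOR (1 AND 0)) AND (0 XOR NOT 0)) -> 1
  row 4 [00100]: (((NOT 0 OR 0) XOR (0 AND 1)) AND (1 XOR NOT 0)) -> 0
  row 5 [00101]: (((NOT 0 OR 1) XOR (0 AND 1)) AND (1 XOR NOT 0)) -> 0
  row 6 [00110]: (((NOT 1 OR 0) XOR (1 AND 1)) AND (1 XOR NOT 0)) -> 0
  row 7 [00111]: (((NOT 1 OR 1) XOR (1 AND 1)) AND (1 XOR NOT 0)) -> 0
  row 8 [01000]: (((NOT 0 OR 0) XOR (0 AND 0)) AND (0 XOR NOT 0)) -> 1
  row 9 [01001]: (((NOT 0 OR 1) XOR (0 AND 0)) AND (0 XOR NOT 0)) -> 1
  row 10 [01010]: (((NOT 1 OR 0) XOR (1 AND 0)) AND (0 XOR NOT 0)) -> 0
  row 11 [01011]: (((NOT 1 OR 1) XOR (1 AND 0)) AND (0 XOR NOT 0)) -> 1
  row 12 [01100]: (((NOT 0 OR 0) XOR (0 AND 1)) AND (1 XOR NOT 0)) -> 0
  row 13 [01101]: (((NOT 0 OR 1) XOR (0 AND 1)) AND (1 XOR NOT 0)) -> 0
  row 14 [01110]: (((NOT 1 OR 0) XOR (1 AND 1)) AND (1 XOR NOT 0)) -> 0
  row 15 [01111]: (((NOT 1 OR 1) XOR (1 AND 1)) AND (1 XOR NOT 0)) -> 0
  row 16 [10000]: (((NOT 0 OR 0) XOR (0 AND 0)) AND (0 XOR NOT 1)) -> 0
  row 17 [10001]: (((NOT 0 OR 1) XOR (0 AND 0)) AND (0 XOR NOT 1)) -> 0
  row 18 [10010]: (((NOT 1 OR 0) XOR (1 AND 0)) AND (0 XOR NOT 1)) -> 0
  row 19 [10011]: (((NOT 1 OR 1) XOR (1 AND 0)) AND (0 XOR NOT 1)) -> 0
  row 20 [10100]: (((NOT 0 OR 0) XOR (0 AND 1)) AND (1 XOR NOT 1)) -> 1
  row 21 [10101]: (((NOT 0 OR 1) XOR (0 AND 1)) AND (1 XOR NOT 1)) -> 1
  row 22 [10110]: (((NOT 1 OR 0) XOR (1 AND 1)) AND (1 XOR NOT 1)) -> 1
  row 23 [10111]: (((NOT 1 OR 1) XOR (1 AND 1)) AND (1 XOR NOT 1)) -> 0
  row 24 [11000]: (((NOT 0 OR 0) XOR (0 AND 0)) AND (0 XOR NOT 1)) -> 0
  row 25 [11001]: (((NOT 0 OR 1) XOR (0 AND 0)) AND (0 XOR NOT 1)) -> 0
  row 26 [11010]: (((NOT 1 OR 0) XOR (1 AND 0)) AND (0 XOR NOT 1)) -> 0
  row 27 [11011]: (((NOT 1 OR 1) XOR (1 AND 0)) AND (0 XOR NOT 1)) -> 0
  row 28 [11100]: (((NOT 0 OR 0) XOR (0 AND 1)) AND (1 XOR NOT 1)) -> 1
  row 29 [11101]: (((NOT 0 OR 1) XOR (0 AND 1)) AND (1 XOR NOT 1)) -> 1
  row 30 [11110]: (((NOT 1 OR 0) XOR (1 AND 1)) AND (1 XOR NOT 1)) -> 1
  row 31 [11111]: (((NOT 1 OR 1) XOR (1 AND 1)) AND (1 XOR NOT 1)) -> 0
Full result column, 8 rows per line (x1,x2 fixed per line; x3,x4,x5 runs 000..111 left to right):
  rows 0-7 [x1,x2=00]: 11010000  (ones: 3)
  rows 8-15 [x1,x2=01]: 11010000  (ones: 3)
  rows 16-23 [x1,x2=10]: 00001110  (ones: 3)
  rows 24-31 [x1,x2=11]: 00001110  (ones: 3)
Count of 1-rows = 3+3+3+3 = 12

12


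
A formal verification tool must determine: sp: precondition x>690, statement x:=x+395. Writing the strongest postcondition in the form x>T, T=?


Formula: sp(P, x:=E) = exists old_x. (x = E[old_x/x]) AND P[old_x/x] (old_x is the value of x before the assignment; eliminate old_x by solving x = E[old_x/x] for old_x)
Step 1: Precondition P: x>690, i.e. old_x > 690
Step 2: Assignment gives x = old_x + 395, so old_x = x - 395
Step 3: Substitute into P: x - 395 > 690
Step 4: Simplify: x > 690+395 = 1085

1085


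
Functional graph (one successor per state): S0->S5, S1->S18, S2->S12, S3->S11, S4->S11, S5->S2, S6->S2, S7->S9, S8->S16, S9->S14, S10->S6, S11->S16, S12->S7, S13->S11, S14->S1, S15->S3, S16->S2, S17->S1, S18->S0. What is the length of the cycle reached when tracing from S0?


Trace from S0 until a state repeats:
  S0 -> S5 -> S2 -> S12 -> S7 -> S9 -> S14 -> S1 -> S18 -> S0
S0 first seen at step 0, revisited at step 9.
Cycle length = 9 - 0 = 9

9


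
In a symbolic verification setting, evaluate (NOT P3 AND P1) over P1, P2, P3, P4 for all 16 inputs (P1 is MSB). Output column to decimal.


Formula: (NOT P3 AND P1) over P1, P2, P3, P4 (16 rows)
Evaluate each row (bits = P1,P2,P3,P4, MSB first):
  row 0 [0000]: (NOT 0 AND 0) -> 0
  row 1 [0001]: (NOT 0 AND 0) -> 0
  row 2 [0010]: (NOT 1 AND 0) -> 0
  row 3 [0011]: (NOT 1 AND 0) -> 0
  row 4 [0100]: (NOT 0 AND 0) -> 0
  row 5 [0101]: (NOT 0 AND 0) -> 0
  row 6 [0110]: (NOT 1 AND 0) -> 0
  row 7 [0111]: (NOT 1 AND 0) -> 0
  row 8 [1000]: (NOT 0 AND 1) -> 1
  row 9 [1001]: (NOT 0 AND 1) -> 1
  row 10 [1010]: (NOT 1 AND 1) -> 0
  row 11 [1011]: (NOT 1 AND 1) -> 0
  row 12 [1100]: (NOT 0 AND 1) -> 1
  row 13 [1101]: (NOT 0 AND 1) -> 1
  row 14 [1110]: (NOT 1 AND 1) -> 0
  row 15 [1111]: (NOT 1 AND 1) -> 0
Full result column, 4 rows per line (P1,P2 fixed per line; P3,P4 runs 00..11 left to right):
  rows 0-3 [P1,P2=00]: 0000  = hex 0
  rows 4-7 [P1,P2=01]: 0000  = hex 0
  rows 8-11 [P1,P2=10]: 1100  = hex C
  rows 12-15 [P1,P2=11]: 1100  = hex C
Output column (row 0 .. row 15) = 0000000011001100
Output column grouped in 4s = 0000 0000 1100 1100 = 0x00CC
Convert to decimal digit by digit (value = value*16 + digit):
  0 -> 0
  0*16 + 0 = 0
  0*16 + 12 (C) = 12
  12*16 + 12 (C) = 204
Decimal = 204

204


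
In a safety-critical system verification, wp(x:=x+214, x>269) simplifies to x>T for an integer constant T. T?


Formula: wp(x:=E, P) = P[E/x] (substitute E for x in postcondition)
Step 1: Postcondition: x>269
Step 2: Substitute x+214 for x: x+214>269
Step 3: Solve for x: x > 269-214 = 55

55


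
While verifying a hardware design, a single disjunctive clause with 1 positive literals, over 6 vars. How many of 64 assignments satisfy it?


Step 1: Total=2^6=64
Step 2: Unsat when all 1 false: 2^5=32
Step 3: Sat=64-32=32

32


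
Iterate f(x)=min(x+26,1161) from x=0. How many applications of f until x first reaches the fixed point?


Step 1: x=0, cap=1161, increment=26
Step 2: x grows by 26 each step until capped at 1161; fixed point is x=1161
Step 3: iterations = ceil(1161/26) = 45

45


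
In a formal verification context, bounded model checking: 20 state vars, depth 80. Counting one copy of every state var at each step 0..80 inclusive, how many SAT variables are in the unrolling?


BMC unrolls to depth k, creating one copy of each state var for steps 0..k.
Step count = 80 + 1 = 81 (steps 0 through 80)
Vars per step = 20
Total = 20 * 81 = 1620

1620


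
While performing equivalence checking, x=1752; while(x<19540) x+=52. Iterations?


Step 1: x goes from 1752 toward 19540 by 52; the body runs while x<19540, so iterations = ceil((bound-start)/step)
Step 2: Distance=17788
Step 3: ceil(17788/52)=343

343


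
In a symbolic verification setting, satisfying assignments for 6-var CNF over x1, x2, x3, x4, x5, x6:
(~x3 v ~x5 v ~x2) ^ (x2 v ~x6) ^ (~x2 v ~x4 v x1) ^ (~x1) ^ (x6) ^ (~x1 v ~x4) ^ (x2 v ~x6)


CNF with 7 clauses over 6 vars (64 assignments).
An assignment satisfies CNF iff every clause has >=1 true literal.
Check each row (bits = x1,x2,x3,x4,x5,x6; clause T/F shown):
  row 0 [000000]: clauses=TTTTFTT -> 0
  row 1 [000001]: clauses=TFTTTTF -> 0
  row 2 [000010]: clauses=TTTTFTT -> 0
  row 3 [000011]: clauses=TFTTTTF -> 0
  row 4 [000100]: clauses=TTTTFTT -> 0
  (every remaining row is evaluated the same way; all 64 results are listed next)
Full result column, 8 rows per line (x1,x2,x3 fixed per line; x4,x5,x6 runs 000..111 left to right):
  rows 0-7 [x1,x2,x3=000]: 00000000  (ones: 0)
  rows 8-15 [x1,x2,x3=001]: 00000000  (ones: 0)
  rows 16-23 [x1,x2,x3=010]: 01010000  (ones: 2)
  rows 24-31 [x1,x2,x3=011]: 01000000  (ones: 1)
  rows 32-39 [x1,x2,x3=100]: 00000000  (ones: 0)
  rows 40-47 [x1,x2,x3=101]: 00000000  (ones: 0)
  rows 48-55 [x1,x2,x3=110]: 00000000  (ones: 0)
  rows 56-63 [x1,x2,x3=111]: 00000000  (ones: 0)
Satisfying assignments = 0+0+2+1+0+0+0+0 = 3

3


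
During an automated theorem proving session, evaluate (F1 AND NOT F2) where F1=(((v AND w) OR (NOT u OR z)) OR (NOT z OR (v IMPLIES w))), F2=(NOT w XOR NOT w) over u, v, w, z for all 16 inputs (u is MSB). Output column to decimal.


F1 = (((v AND w) OR (NOT u OR z)) OR (NOT z OR (v IMPLIES w)))
F2 = (NOT w XOR NOT w)
Counterexample to F1=>F2 is where F1=1 and F2=0.
Evaluate each row (bits = u,v,w,z, MSB first):
  row 0 [0000]: F1=1 F2=0 -> F1&~F2 -> 1
  row 1 [0001]: F1=1 F2=0 -> F1&~F2 -> 1
  row 2 [0010]: F1=1 F2=0 -> F1&~F2 -> 1
  row 3 [0011]: F1=1 F2=0 -> F1&~F2 -> 1
  row 4 [0100]: F1=1 F2=0 -> F1&~F2 -> 1
  row 5 [0101]: F1=1 F2=0 -> F1&~F2 -> 1
  row 6 [0110]: F1=1 F2=0 -> F1&~F2 -> 1
  row 7 [0111]: F1=1 F2=0 -> F1&~F2 -> 1
  row 8 [1000]: F1=1 F2=0 -> F1&~F2 -> 1
  row 9 [1001]: F1=1 F2=0 -> F1&~F2 -> 1
  row 10 [1010]: F1=1 F2=0 -> F1&~F2 -> 1
  row 11 [1011]: F1=1 F2=0 -> F1&~F2 -> 1
  row 12 [1100]: F1=1 F2=0 -> F1&~F2 -> 1
  row 13 [1101]: F1=1 F2=0 -> F1&~F2 -> 1
  row 14 [1110]: F1=1 F2=0 -> F1&~F2 -> 1
  row 15 [1111]: F1=1 F2=0 -> F1&~F2 -> 1
Full result column, 4 rows per line (u,v fixed per line; w,z runs 00..11 left to right):
  rows 0-3 [u,v=00]: 1111  = hex F
  rows 4-7 [u,v=01]: 1111  = hex F
  rows 8-11 [u,v=10]: 1111  = hex F
  rows 12-15 [u,v=11]: 1111  = hex F
Counterexample vector (row 0 .. row 15) = 1111111111111111
Output column grouped in 4s = 1111 1111 1111 1111 = 0xFFFF
Convert to decimal digit by digit (value = value*16 + digit):
  F -> 15
  15*16 + 15 (F) = 255
  255*16 + 15 (F) = 4095
  4095*16 + 15 (F) = 65535
Decimal = 65535

65535


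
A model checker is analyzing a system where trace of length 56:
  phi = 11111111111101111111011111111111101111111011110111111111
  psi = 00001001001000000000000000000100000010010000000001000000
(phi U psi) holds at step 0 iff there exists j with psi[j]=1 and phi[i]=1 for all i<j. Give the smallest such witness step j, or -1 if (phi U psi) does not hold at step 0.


(phi U psi) at 0: need smallest j with psi[j]=1 and phi[i]=1 for all i in [0,j).
Scan from step 0:
  step 0: phi=1, psi=0 -> continue
  step 1: phi=1, psi=0 -> continue
  step 2: phi=1, psi=0 -> continue
  step 3: phi=1, psi=0 -> continue
  step 4: psi=1 and phi held for [0,4) -> witness found
Witness step = 4

4


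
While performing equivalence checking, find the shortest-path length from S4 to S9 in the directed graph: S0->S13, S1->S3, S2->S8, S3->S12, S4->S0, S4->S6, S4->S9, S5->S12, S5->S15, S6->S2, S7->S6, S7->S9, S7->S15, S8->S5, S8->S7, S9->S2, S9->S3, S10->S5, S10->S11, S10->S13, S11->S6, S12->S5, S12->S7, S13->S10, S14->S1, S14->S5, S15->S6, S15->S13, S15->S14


BFS layer-by-layer from S4:
  dist 0: {S4}
  dist 1: {S0, S6, S9}
  -> S9 reached at distance 1
Shortest path length = 1

1


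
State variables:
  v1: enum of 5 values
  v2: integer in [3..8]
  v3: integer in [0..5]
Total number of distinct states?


State space = product of domain sizes of all variables.
Domain sizes:
  v1 (enum of 5 values): 5
  v2 (integer in [3..8]): 6
  v3 (integer in [0..5]): 6
Product = 5 * 6 * 6 = 180

180


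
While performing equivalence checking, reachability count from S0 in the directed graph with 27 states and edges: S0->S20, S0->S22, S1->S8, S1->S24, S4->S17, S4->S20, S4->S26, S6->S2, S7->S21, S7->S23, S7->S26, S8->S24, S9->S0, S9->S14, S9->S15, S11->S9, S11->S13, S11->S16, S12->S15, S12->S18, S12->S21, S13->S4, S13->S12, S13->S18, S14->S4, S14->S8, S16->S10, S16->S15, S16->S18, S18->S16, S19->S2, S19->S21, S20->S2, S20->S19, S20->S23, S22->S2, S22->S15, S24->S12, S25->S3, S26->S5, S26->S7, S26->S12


BFS from S0:
  layer 0: {S0}
  layer 1: {S20, S22}
  layer 2: {S2, S15, S19, S23}
  layer 3: {S21}
Reachable set: {S0, S2, S15, S19, S20, S21, S22, S23}
Count = 8

8


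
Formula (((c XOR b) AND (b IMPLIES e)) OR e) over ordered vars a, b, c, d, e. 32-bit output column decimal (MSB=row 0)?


Formula: (((c XOR b) AND (b IMPLIES e)) OR e) over a, b, c, d, e (32 rows)
Evaluate each row (bits = a,b,c,d,e, MSB first):
  row 0 [00000]: (((0 XOR 0) AND (0 IMPLIES 0)) OR 0) -> 0
  row 1 [00001]: (((0 XOR 0) AND (0 IMPLIES 1)) OR 1) -> 1
  row 2 [00010]: (((0 XOR 0) AND (0 IMPLIES 0)) OR 0) -> 0
  row 3 [00011]: (((0 XOR 0) AND (0 IMPLIES 1)) OR 1) -> 1
  row 4 [00100]: (((1 XOR 0) AND (0 IMPLIES 0)) OR 0) -> 1
  row 5 [00101]: (((1 XOR 0) AND (0 IMPLIES 1)) OR 1) -> 1
  row 6 [00110]: (((1 XOR 0) AND (0 IMPLIES 0)) OR 0) -> 1
  row 7 [00111]: (((1 XOR 0) AND (0 IMPLIES 1)) OR 1) -> 1
  row 8 [01000]: (((0 XOR 1) AND (1 IMPLIES 0)) OR 0) -> 0
  row 9 [01001]: (((0 XOR 1) AND (1 IMPLIES 1)) OR 1) -> 1
  row 10 [01010]: (((0 XOR 1) AND (1 IMPLIES 0)) OR 0) -> 0
  row 11 [01011]: (((0 XOR 1) AND (1 IMPLIES 1)) OR 1) -> 1
  row 12 [01100]: (((1 XOR 1) AND (1 IMPLIES 0)) OR 0) -> 0
  row 13 [01101]: (((1 XOR 1) AND (1 IMPLIES 1)) OR 1) -> 1
  row 14 [01110]: (((1 XOR 1) AND (1 IMPLIES 0)) OR 0) -> 0
  row 15 [01111]: (((1 XOR 1) AND (1 IMPLIES 1)) OR 1) -> 1
  row 16 [10000]: (((0 XOR 0) AND (0 IMPLIES 0)) OR 0) -> 0
  row 17 [10001]: (((0 XOR 0) AND (0 IMPLIES 1)) OR 1) -> 1
  row 18 [10010]: (((0 XOR 0) AND (0 IMPLIES 0)) OR 0) -> 0
  row 19 [10011]: (((0 XOR 0) AND (0 IMPLIES 1)) OR 1) -> 1
  row 20 [10100]: (((1 XOR 0) AND (0 IMPLIES 0)) OR 0) -> 1
  row 21 [10101]: (((1 XOR 0) AND (0 IMPLIES 1)) OR 1) -> 1
  row 22 [10110]: (((1 XOR 0) AND (0 IMPLIES 0)) OR 0) -> 1
  row 23 [10111]: (((1 XOR 0) AND (0 IMPLIES 1)) OR 1) -> 1
  row 24 [11000]: (((0 XOR 1) AND (1 IMPLIES 0)) OR 0) -> 0
  row 25 [11001]: (((0 XOR 1) AND (1 IMPLIES 1)) OR 1) -> 1
  row 26 [11010]: (((0 XOR 1) AND (1 IMPLIES 0)) OR 0) -> 0
  row 27 [11011]: (((0 XOR 1) AND (1 IMPLIES 1)) OR 1) -> 1
  row 28 [11100]: (((1 XOR 1) AND (1 IMPLIES 0)) OR 0) -> 0
  row 29 [11101]: (((1 XOR 1) AND (1 IMPLIES 1)) OR 1) -> 1
  row 30 [11110]: (((1 XOR 1) AND (1 IMPLIES 0)) OR 0) -> 0
  row 31 [11111]: (((1 XOR 1) AND (1 IMPLIES 1)) OR 1) -> 1
Full result column, 4 rows per line (a,b,c fixed per line; d,e runs 00..11 left to right):
  rows 0-3 [a,b,c=000]: 0101  = hex 5
  rows 4-7 [a,b,c=001]: 1111  = hex F
  rows 8-11 [a,b,c=010]: 0101  = hex 5
  rows 12-15 [a,b,c=011]: 0101  = hex 5
  rows 16-19 [a,b,c=100]: 0101  = hex 5
  rows 20-23 [a,b,c=101]: 1111  = hex F
  rows 24-27 [a,b,c=110]: 0101  = hex 5
  rows 28-31 [a,b,c=111]: 0101  = hex 5
Output column (row 0 .. row 31) = 01011111010101010101111101010101
Output column grouped in 4s = 0101 1111 0101 0101 0101 1111 0101 0101 = 0x5F555F55
Convert to decimal digit by digit (value = value*16 + digit):
  5 -> 5
  5*16 + 15 (F) = 95
  95*16 + 5 = 1525
  1525*16 + 5 = 24405
  24405*16 + 5 = 390485
  390485*16 + 15 (F) = 6247775
  6247775*16 + 5 = 99964405
  99964405*16 + 5 = 1599430485
Decimal = 1599430485

1599430485


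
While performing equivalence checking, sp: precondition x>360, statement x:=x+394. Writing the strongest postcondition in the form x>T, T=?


Formula: sp(P, x:=E) = exists old_x. (x = E[old_x/x]) AND P[old_x/x] (old_x is the value of x before the assignment; eliminate old_x by solving x = E[old_x/x] for old_x)
Step 1: Precondition P: x>360, i.e. old_x > 360
Step 2: Assignment gives x = old_x + 394, so old_x = x - 394
Step 3: Substitute into P: x - 394 > 360
Step 4: Simplify: x > 360+394 = 754

754


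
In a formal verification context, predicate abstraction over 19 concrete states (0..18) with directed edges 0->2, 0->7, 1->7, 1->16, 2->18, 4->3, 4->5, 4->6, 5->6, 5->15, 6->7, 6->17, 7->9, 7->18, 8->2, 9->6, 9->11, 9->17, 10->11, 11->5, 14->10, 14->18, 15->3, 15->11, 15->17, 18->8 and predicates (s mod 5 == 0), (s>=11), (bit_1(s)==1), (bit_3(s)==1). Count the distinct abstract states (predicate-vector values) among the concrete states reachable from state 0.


BFS from 0:
Concrete reachable: {0, 2, 3, 5, 6, 7, 8, 9, 11, 15, 17, 18}
Abstract via predicates (s mod 5 == 0), (s>=11), (bit_1(s)==1), (bit_3(s)==1):
  (0,0,0,1) <- {8, 9}
  (0,0,1,0) <- {2, 3, 6, 7}
  (0,1,0,0) <- {17}
  (0,1,1,0) <- {18}
  (0,1,1,1) <- {11}
  (1,0,0,0) <- {0, 5}
  (1,1,1,1) <- {15}
Distinct abstract states = 7

7


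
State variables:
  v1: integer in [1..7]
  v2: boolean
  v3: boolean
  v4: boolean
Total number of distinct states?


State space = product of domain sizes of all variables.
Domain sizes:
  v1 (integer in [1..7]): 7
  v2 (boolean): 2
  v3 (boolean): 2
  v4 (boolean): 2
Product = 7 * 2 * 2 * 2 = 56

56


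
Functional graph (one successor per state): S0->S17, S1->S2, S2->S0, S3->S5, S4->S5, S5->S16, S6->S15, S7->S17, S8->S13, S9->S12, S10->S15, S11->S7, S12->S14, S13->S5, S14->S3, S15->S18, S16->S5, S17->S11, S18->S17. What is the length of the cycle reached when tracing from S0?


Trace from S0 until a state repeats:
  S0 -> S17 -> S11 -> S7 -> S17
S17 first seen at step 1, revisited at step 4.
Cycle length = 4 - 1 = 3

3


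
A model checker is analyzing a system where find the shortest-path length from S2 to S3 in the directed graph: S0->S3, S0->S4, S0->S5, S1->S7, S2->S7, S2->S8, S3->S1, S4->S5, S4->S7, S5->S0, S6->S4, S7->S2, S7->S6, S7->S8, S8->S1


BFS layer-by-layer from S2:
  dist 0: {S2}
  dist 1: {S7, S8}
  dist 2: {S1, S6}
  dist 3: {S4}
  dist 4: {S5}
  dist 5: {S0}
  dist 6: {S3}
  -> S3 reached at distance 6
Shortest path length = 6

6


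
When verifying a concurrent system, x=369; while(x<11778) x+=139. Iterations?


Step 1: x goes from 369 toward 11778 by 139; the body runs while x<11778, so iterations = ceil((bound-start)/step)
Step 2: Distance=11409
Step 3: ceil(11409/139)=83

83


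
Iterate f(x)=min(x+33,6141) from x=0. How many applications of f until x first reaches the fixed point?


Step 1: x=0, cap=6141, increment=33
Step 2: x grows by 33 each step until capped at 6141; fixed point is x=6141
Step 3: iterations = ceil(6141/33) = 187

187


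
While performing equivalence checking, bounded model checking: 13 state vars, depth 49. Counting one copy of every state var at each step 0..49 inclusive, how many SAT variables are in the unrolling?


BMC unrolls to depth k, creating one copy of each state var for steps 0..k.
Step count = 49 + 1 = 50 (steps 0 through 49)
Vars per step = 13
Total = 13 * 50 = 650

650


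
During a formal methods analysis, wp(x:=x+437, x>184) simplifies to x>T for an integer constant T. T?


Formula: wp(x:=E, P) = P[E/x] (substitute E for x in postcondition)
Step 1: Postcondition: x>184
Step 2: Substitute x+437 for x: x+437>184
Step 3: Solve for x: x > 184-437 = -253

-253


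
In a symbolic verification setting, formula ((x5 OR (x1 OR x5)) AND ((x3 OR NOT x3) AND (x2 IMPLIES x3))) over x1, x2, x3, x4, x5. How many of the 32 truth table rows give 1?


Formula: ((x5 OR (x1 OR x5)) AND ((x3 OR NOT x3) AND (x2 IMPLIES x3))) over 5 vars (32 rows)
Evaluate each row (x1, x2, x3, x4, x5 as bits, MSB first):
  row 0 [00000]: ((0 OR (0 OR 0)) AND ((0 OR NOT 0) AND (0 IMPLIES 0))) -> 0
  row 1 [00001]: ((1 OR (0 OR 1)) AND ((0 OR NOT 0) AND (0 IMPLIES 0))) -> 1
  row 2 [00010]: ((0 OR (0 OR 0)) AND ((0 OR NOT 0) AND (0 IMPLIES 0))) -> 0
  row 3 [00011]: ((1 OR (0 OR 1)) AND ((0 OR NOT 0) AND (0 IMPLIES 0))) -> 1
  row 4 [00100]: ((0 OR (0 OR 0)) AND ((1 OR NOT 1) AND (0 IMPLIES 1))) -> 0
  row 5 [00101]: ((1 OR (0 OR 1)) AND ((1 OR NOT 1) AND (0 IMPLIES 1))) -> 1
  row 6 [00110]: ((0 OR (0 OR 0)) AND ((1 OR NOT 1) AND (0 IMPLIES 1))) -> 0
  row 7 [00111]: ((1 OR (0 OR 1)) AND ((1 OR NOT 1) AND (0 IMPLIES 1))) -> 1
  row 8 [01000]: ((0 OR (0 OR 0)) AND ((0 OR NOT 0) AND (1 IMPLIES 0))) -> 0
  row 9 [01001]: ((1 OR (0 OR 1)) AND ((0 OR NOT 0) AND (1 IMPLIES 0))) -> 0
  row 10 [01010]: ((0 OR (0 OR 0)) AND ((0 OR NOT 0) AND (1 IMPLIES 0))) -> 0
  row 11 [01011]: ((1 OR (0 OR 1)) AND ((0 OR NOT 0) AND (1 IMPLIES 0))) -> 0
  row 12 [01100]: ((0 OR (0 OR 0)) AND ((1 OR NOT 1) AND (1 IMPLIES 1))) -> 0
  row 13 [01101]: ((1 OR (0 OR 1)) AND ((1 OR NOT 1) AND (1 IMPLIES 1))) -> 1
  row 14 [01110]: ((0 OR (0 OR 0)) AND ((1 OR NOT 1) AND (1 IMPLIES 1))) -> 0
  row 15 [01111]: ((1 OR (0 OR 1)) AND ((1 OR NOT 1) AND (1 IMPLIES 1))) -> 1
  row 16 [10000]: ((0 OR (1 OR 0)) AND ((0 OR NOT 0) AND (0 IMPLIES 0))) -> 1
  row 17 [10001]: ((1 OR (1 OR 1)) AND ((0 OR NOT 0) AND (0 IMPLIES 0))) -> 1
  row 18 [10010]: ((0 OR (1 OR 0)) AND ((0 OR NOT 0) AND (0 IMPLIES 0))) -> 1
  row 19 [10011]: ((1 OR (1 OR 1)) AND ((0 OR NOT 0) AND (0 IMPLIES 0))) -> 1
  row 20 [10100]: ((0 OR (1 OR 0)) AND ((1 OR NOT 1) AND (0 IMPLIES 1))) -> 1
  row 21 [10101]: ((1 OR (1 OR 1)) AND ((1 OR NOT 1) AND (0 IMPLIES 1))) -> 1
  row 22 [10110]: ((0 OR (1 OR 0)) AND ((1 OR NOT 1) AND (0 IMPLIES 1))) -> 1
  row 23 [10111]: ((1 OR (1 OR 1)) AND ((1 OR NOT 1) AND (0 IMPLIES 1))) -> 1
  row 24 [11000]: ((0 OR (1 OR 0)) AND ((0 OR NOT 0) AND (1 IMPLIES 0))) -> 0
  row 25 [11001]: ((1 OR (1 OR 1)) AND ((0 OR NOT 0) AND (1 IMPLIES 0))) -> 0
  row 26 [11010]: ((0 OR (1 OR 0)) AND ((0 OR NOT 0) AND (1 IMPLIES 0))) -> 0
  row 27 [11011]: ((1 OR (1 OR 1)) AND ((0 OR NOT 0) AND (1 IMPLIES 0))) -> 0
  row 28 [11100]: ((0 OR (1 OR 0)) AND ((1 OR NOT 1) AND (1 IMPLIES 1))) -> 1
  row 29 [11101]: ((1 OR (1 OR 1)) AND ((1 OR NOT 1) AND (1 IMPLIES 1))) -> 1
  row 30 [11110]: ((0 OR (1 OR 0)) AND ((1 OR NOT 1) AND (1 IMPLIES 1))) -> 1
  row 31 [11111]: ((1 OR (1 OR 1)) AND ((1 OR NOT 1) AND (1 IMPLIES 1))) -> 1
Full result column, 8 rows per line (x1,x2 fixed per line; x3,x4,x5 runs 000..111 left to right):
  rows 0-7 [x1,x2=00]: 01010101  (ones: 4)
  rows 8-15 [x1,x2=01]: 00000101  (ones: 2)
  rows 16-23 [x1,x2=10]: 11111111  (ones: 8)
  rows 24-31 [x1,x2=11]: 00001111  (ones: 4)
Count of 1-rows = 4+2+8+4 = 18

18


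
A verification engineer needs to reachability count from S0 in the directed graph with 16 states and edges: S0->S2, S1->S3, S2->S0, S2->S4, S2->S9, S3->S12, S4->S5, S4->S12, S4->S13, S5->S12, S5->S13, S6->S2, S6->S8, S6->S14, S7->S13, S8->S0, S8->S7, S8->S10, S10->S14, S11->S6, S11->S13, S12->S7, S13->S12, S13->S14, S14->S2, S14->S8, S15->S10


BFS from S0:
  layer 0: {S0}
  layer 1: {S2}
  layer 2: {S4, S9}
  layer 3: {S5, S12, S13}
  layer 4: {S7, S14}
  layer 5: {S8}
  layer 6: {S10}
Reachable set: {S0, S2, S4, S5, S7, S8, S9, S10, S12, S13, S14}
Count = 11

11


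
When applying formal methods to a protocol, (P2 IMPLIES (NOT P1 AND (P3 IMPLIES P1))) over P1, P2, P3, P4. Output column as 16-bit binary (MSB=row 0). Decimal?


Formula: (P2 IMPLIES (NOT P1 AND (P3 IMPLIES P1))) over P1, P2, P3, P4 (16 rows)
Evaluate each row (bits = P1,P2,P3,P4, MSB first):
  row 0 [0000]: (0 IMPLIES (NOT 0 AND (0 IMPLIES 0))) -> 1
  row 1 [0001]: (0 IMPLIES (NOT 0 AND (0 IMPLIES 0))) -> 1
  row 2 [0010]: (0 IMPLIES (NOT 0 AND (1 IMPLIES 0))) -> 1
  row 3 [0011]: (0 IMPLIES (NOT 0 AND (1 IMPLIES 0))) -> 1
  row 4 [0100]: (1 IMPLIES (NOT 0 AND (0 IMPLIES 0))) -> 1
  row 5 [0101]: (1 IMPLIES (NOT 0 AND (0 IMPLIES 0))) -> 1
  row 6 [0110]: (1 IMPLIES (NOT 0 AND (1 IMPLIES 0))) -> 0
  row 7 [0111]: (1 IMPLIES (NOT 0 AND (1 IMPLIES 0))) -> 0
  row 8 [1000]: (0 IMPLIES (NOT 1 AND (0 IMPLIES 1))) -> 1
  row 9 [1001]: (0 IMPLIES (NOT 1 AND (0 IMPLIES 1))) -> 1
  row 10 [1010]: (0 IMPLIES (NOT 1 AND (1 IMPLIES 1))) -> 1
  row 11 [1011]: (0 IMPLIES (NOT 1 AND (1 IMPLIES 1))) -> 1
  row 12 [1100]: (1 IMPLIES (NOT 1 AND (0 IMPLIES 1))) -> 0
  row 13 [1101]: (1 IMPLIES (NOT 1 AND (0 IMPLIES 1))) -> 0
  row 14 [1110]: (1 IMPLIES (NOT 1 AND (1 IMPLIES 1))) -> 0
  row 15 [1111]: (1 IMPLIES (NOT 1 AND (1 IMPLIES 1))) -> 0
Full result column, 4 rows per line (P1,P2 fixed per line; P3,P4 runs 00..11 left to right):
  rows 0-3 [P1,P2=00]: 1111  = hex F
  rows 4-7 [P1,P2=01]: 1100  = hex C
  rows 8-11 [P1,P2=10]: 1111  = hex F
  rows 12-15 [P1,P2=11]: 0000  = hex 0
Output column (row 0 .. row 15) = 1111110011110000
Output column grouped in 4s = 1111 1100 1111 0000 = 0xFCF0
Convert to decimal digit by digit (value = value*16 + digit):
  F -> 15
  15*16 + 12 (C) = 252
  252*16 + 15 (F) = 4047
  4047*16 + 0 = 64752
Decimal = 64752

64752


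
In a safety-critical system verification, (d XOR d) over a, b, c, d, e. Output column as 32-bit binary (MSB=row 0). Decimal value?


Formula: (d XOR d) over a, b, c, d, e (32 rows)
Evaluate each row (bits = a,b,c,d,e, MSB first):
  row 0 [00000]: (0 XOR 0) -> 0
  row 1 [00001]: (0 XOR 0) -> 0
  row 2 [00010]: (1 XOR 1) -> 0
  row 3 [00011]: (1 XOR 1) -> 0
  row 4 [00100]: (0 XOR 0) -> 0
  row 5 [00101]: (0 XOR 0) -> 0
  row 6 [00110]: (1 XOR 1) -> 0
  row 7 [00111]: (1 XOR 1) -> 0
  row 8 [01000]: (0 XOR 0) -> 0
  row 9 [01001]: (0 XOR 0) -> 0
  row 10 [01010]: (1 XOR 1) -> 0
  row 11 [01011]: (1 XOR 1) -> 0
  row 12 [01100]: (0 XOR 0) -> 0
  row 13 [01101]: (0 XOR 0) -> 0
  row 14 [01110]: (1 XOR 1) -> 0
  row 15 [01111]: (1 XOR 1) -> 0
  row 16 [10000]: (0 XOR 0) -> 0
  row 17 [10001]: (0 XOR 0) -> 0
  row 18 [10010]: (1 XOR 1) -> 0
  row 19 [10011]: (1 XOR 1) -> 0
  row 20 [10100]: (0 XOR 0) -> 0
  row 21 [10101]: (0 XOR 0) -> 0
  row 22 [10110]: (1 XOR 1) -> 0
  row 23 [10111]: (1 XOR 1) -> 0
  row 24 [11000]: (0 XOR 0) -> 0
  row 25 [11001]: (0 XOR 0) -> 0
  row 26 [11010]: (1 XOR 1) -> 0
  row 27 [11011]: (1 XOR 1) -> 0
  row 28 [11100]: (0 XOR 0) -> 0
  row 29 [11101]: (0 XOR 0) -> 0
  row 30 [11110]: (1 XOR 1) -> 0
  row 31 [11111]: (1 XOR 1) -> 0
Full result column, 4 rows per line (a,b,c fixed per line; d,e runs 00..11 left to right):
  rows 0-3 [a,b,c=000]: 0000  = hex 0
  rows 4-7 [a,b,c=001]: 0000  = hex 0
  rows 8-11 [a,b,c=010]: 0000  = hex 0
  rows 12-15 [a,b,c=011]: 0000  = hex 0
  rows 16-19 [a,b,c=100]: 0000  = hex 0
  rows 20-23 [a,b,c=101]: 0000  = hex 0
  rows 24-27 [a,b,c=110]: 0000  = hex 0
  rows 28-31 [a,b,c=111]: 0000  = hex 0
Output column (row 0 .. row 31) = 00000000000000000000000000000000
Output column grouped in 4s = 0000 0000 0000 0000 0000 0000 0000 0000 = 0x00000000
Convert to decimal digit by digit (value = value*16 + digit):
  0 -> 0
  0*16 + 0 = 0
  0*16 + 0 = 0
  0*16 + 0 = 0
  0*16 + 0 = 0
  0*16 + 0 = 0
  0*16 + 0 = 0
  0*16 + 0 = 0
Decimal = 0

0


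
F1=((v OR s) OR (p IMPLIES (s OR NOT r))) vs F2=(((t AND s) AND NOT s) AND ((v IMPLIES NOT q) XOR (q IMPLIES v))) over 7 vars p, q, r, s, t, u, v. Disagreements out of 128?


F1 = ((v OR s) OR (p IMPLIES (s OR NOT r)))
F2 = (((t AND s) AND NOT s) AND ((v IMPLIES NOT q) XOR (q IMPLIES v)))
Evaluate both on each of 128 rows (bits = p,q,r,s,t,u,v):
  row 0 [0000000]: F1=1 F2=0 (differ) -> 1
  row 1 [0000001]: F1=1 F2=0 (differ) -> 1
  row 2 [0000010]: F1=1 F2=0 (differ) -> 1
  row 3 [0000011]: F1=1 F2=0 (differ) -> 1
  row 4 [0000100]: F1=1 F2=0 (differ) -> 1
  (every remaining row is evaluated the same way; all 128 results are listed next)
Full result column, 8 rows per line (p,q,r,s fixed per line; t,u,v runs 000..111 left to right):
  rows 0-7 [p,q,r,s=0000]: 11111111  (ones: 8)
  rows 8-15 [p,q,r,s=0001]: 11111111  (ones: 8)
  rows 16-23 [p,q,r,s=0010]: 11111111  (ones: 8)
  rows 24-31 [p,q,r,s=0011]: 11111111  (ones: 8)
  rows 32-39 [p,q,r,s=0100]: 11111111  (ones: 8)
  rows 40-47 [p,q,r,s=0101]: 11111111  (ones: 8)
  rows 48-55 [p,q,r,s=0110]: 11111111  (ones: 8)
  rows 56-63 [p,q,r,s=0111]: 11111111  (ones: 8)
  rows 64-71 [p,q,r,s=1000]: 11111111  (ones: 8)
  rows 72-79 [p,q,r,s=1001]: 11111111  (ones: 8)
  rows 80-87 [p,q,r,s=1010]: 01010101  (ones: 4)
  rows 88-95 [p,q,r,s=1011]: 11111111  (ones: 8)
  rows 96-103 [p,q,r,s=1100]: 11111111  (ones: 8)
  rows 104-111 [p,q,r,s=1101]: 11111111  (ones: 8)
  rows 112-119 [p,q,r,s=1110]: 01010101  (ones: 4)
  rows 120-127 [p,q,r,s=1111]: 11111111  (ones: 8)
Disagreements = 8+8+8+8+8+8+8+8+8+8+4+8+8+8+4+8 = 120

120


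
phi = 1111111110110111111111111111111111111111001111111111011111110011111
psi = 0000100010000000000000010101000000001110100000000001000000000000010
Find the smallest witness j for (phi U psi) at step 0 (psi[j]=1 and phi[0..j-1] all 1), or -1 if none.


(phi U psi) at 0: need smallest j with psi[j]=1 and phi[i]=1 for all i in [0,j).
Scan from step 0:
  step 0: phi=1, psi=0 -> continue
  step 1: phi=1, psi=0 -> continue
  step 2: phi=1, psi=0 -> continue
  step 3: phi=1, psi=0 -> continue
  step 4: psi=1 and phi held for [0,4) -> witness found
Witness step = 4

4


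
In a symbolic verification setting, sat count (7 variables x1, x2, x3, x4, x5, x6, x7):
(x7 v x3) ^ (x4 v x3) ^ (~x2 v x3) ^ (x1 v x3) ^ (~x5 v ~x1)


CNF with 5 clauses over 7 vars (128 assignments).
An assignment satisfies CNF iff every clause has >=1 true literal.
Check each row (bits = x1,x2,x3,x4,x5,x6,x7; clause T/F shown):
  row 0 [0000000]: clauses=FFTFT -> 0
  row 1 [0000001]: clauses=TFTFT -> 0
  row 2 [0000010]: clauses=FFTFT -> 0
  row 3 [0000011]: clauses=TFTFT -> 0
  row 4 [0000100]: clauses=FFTFT -> 0
  (every remaining row is evaluated the same way; all 128 results are listed next)
Full result column, 8 rows per line (x1,x2,x3,x4 fixed per line; x5,x6,x7 runs 000..111 left to right):
  rows 0-7 [x1,x2,x3,x4=0000]: 00000000  (ones: 0)
  rows 8-15 [x1,x2,x3,x4=0001]: 00000000  (ones: 0)
  rows 16-23 [x1,x2,x3,x4=0010]: 11111111  (ones: 8)
  rows 24-31 [x1,x2,x3,x4=0011]: 11111111  (ones: 8)
  rows 32-39 [x1,x2,x3,x4=0100]: 00000000  (ones: 0)
  rows 40-47 [x1,x2,x3,x4=0101]: 00000000  (ones: 0)
  rows 48-55 [x1,x2,x3,x4=0110]: 11111111  (ones: 8)
  rows 56-63 [x1,x2,x3,x4=0111]: 11111111  (ones: 8)
  rows 64-71 [x1,x2,x3,x4=1000]: 00000000  (ones: 0)
  rows 72-79 [x1,x2,x3,x4=1001]: 01010000  (ones: 2)
  rows 80-87 [x1,x2,x3,x4=1010]: 11110000  (ones: 4)
  rows 88-95 [x1,x2,x3,x4=1011]: 11110000  (ones: 4)
  rows 96-103 [x1,x2,x3,x4=1100]: 00000000  (ones: 0)
  rows 104-111 [x1,x2,x3,x4=1101]: 00000000  (ones: 0)
  rows 112-119 [x1,x2,x3,x4=1110]: 11110000  (ones: 4)
  rows 120-127 [x1,x2,x3,x4=1111]: 11110000  (ones: 4)
Satisfying assignments = 0+0+8+8+0+0+8+8+0+2+4+4+0+0+4+4 = 50

50


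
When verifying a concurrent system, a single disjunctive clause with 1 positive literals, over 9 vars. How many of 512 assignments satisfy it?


Step 1: Total=2^9=512
Step 2: Unsat when all 1 false: 2^8=256
Step 3: Sat=512-256=256

256


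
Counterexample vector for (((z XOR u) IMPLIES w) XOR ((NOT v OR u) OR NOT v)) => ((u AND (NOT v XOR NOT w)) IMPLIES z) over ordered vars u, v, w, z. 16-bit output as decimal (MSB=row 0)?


F1 = (((z XOR u) IMPLIES w) XOR ((NOT v OR u) OR NOT v))
F2 = ((u AND (NOT v XOR NOT w)) IMPLIES z)
Counterexample to F1=>F2 is where F1=1 and F2=0.
Evaluate each row (bits = u,v,w,z, MSB first):
  row 0 [0000]: F1=0 F2=1 -> F1&~F2 -> 0
  row 1 [0001]: F1=1 F2=1 -> F1&~F2 -> 0
  row 2 [0010]: F1=0 F2=1 -> F1&~F2 -> 0
  row 3 [0011]: F1=0 F2=1 -> F1&~F2 -> 0
  row 4 [0100]: F1=1 F2=1 -> F1&~F2 -> 0
  row 5 [0101]: F1=0 F2=1 -> F1&~F2 -> 0
  row 6 [0110]: F1=1 F2=1 -> F1&~F2 -> 0
  row 7 [0111]: F1=1 F2=1 -> F1&~F2 -> 0
  row 8 [1000]: F1=1 F2=1 -> F1&~F2 -> 0
  row 9 [1001]: F1=0 F2=1 -> F1&~F2 -> 0
  row 10 [1010]: F1=0 F2=0 -> F1&~F2 -> 0
  row 11 [1011]: F1=0 F2=1 -> F1&~F2 -> 0
  row 12 [1100]: F1=1 F2=0 -> F1&~F2 -> 1
  row 13 [1101]: F1=0 F2=1 -> F1&~F2 -> 0
  row 14 [1110]: F1=0 F2=1 -> F1&~F2 -> 0
  row 15 [1111]: F1=0 F2=1 -> F1&~F2 -> 0
Full result column, 4 rows per line (u,v fixed per line; w,z runs 00..11 left to right):
  rows 0-3 [u,v=00]: 0000  = hex 0
  rows 4-7 [u,v=01]: 0000  = hex 0
  rows 8-11 [u,v=10]: 0000  = hex 0
  rows 12-15 [u,v=11]: 1000  = hex 8
Counterexample vector (row 0 .. row 15) = 0000000000001000
Output column grouped in 4s = 0000 0000 0000 1000 = 0x0008
Convert to decimal digit by digit (value = value*16 + digit):
  0 -> 0
  0*16 + 0 = 0
  0*16 + 0 = 0
  0*16 + 8 = 8
Decimal = 8

8


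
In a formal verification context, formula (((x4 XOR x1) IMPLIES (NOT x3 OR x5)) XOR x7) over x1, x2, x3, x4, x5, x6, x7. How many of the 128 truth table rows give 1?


Formula: (((x4 XOR x1) IMPLIES (NOT x3 OR x5)) XOR x7) over 7 vars (128 rows)
Evaluate each row (x1, x2, x3, x4, x5, x6, x7 as bits, MSB first):
  row 0 [0000000]: (((0 XOR 0) IMPLIES (NOT 0 OR 0)) XOR 0) -> 1
  row 1 [0000001]: (((0 XOR 0) IMPLIES (NOT 0 OR 0)) XOR 1) -> 0
  row 2 [0000010]: (((0 XOR 0) IMPLIES (NOT 0 OR 0)) XOR 0) -> 1
  row 3 [0000011]: (((0 XOR 0) IMPLIES (NOT 0 OR 0)) XOR 1) -> 0
  row 4 [0000100]: (((0 XOR 0) IMPLIES (NOT 0 OR 1)) XOR 0) -> 1
  (every remaining row is evaluated the same way; all 128 results are listed next)
Full result column, 8 rows per line (x1,x2,x3,x4 fixed per line; x5,x6,x7 runs 000..111 left to right):
  rows 0-7 [x1,x2,x3,x4=0000]: 10101010  (ones: 4)
  rows 8-15 [x1,x2,x3,x4=0001]: 10101010  (ones: 4)
  rows 16-23 [x1,x2,x3,x4=0010]: 10101010  (ones: 4)
  rows 24-31 [x1,x2,x3,x4=0011]: 01011010  (ones: 4)
  rows 32-39 [x1,x2,x3,x4=0100]: 10101010  (ones: 4)
  rows 40-47 [x1,x2,x3,x4=0101]: 10101010  (ones: 4)
  rows 48-55 [x1,x2,x3,x4=0110]: 10101010  (ones: 4)
  rows 56-63 [x1,x2,x3,x4=0111]: 01011010  (ones: 4)
  rows 64-71 [x1,x2,x3,x4=1000]: 10101010  (ones: 4)
  rows 72-79 [x1,x2,x3,x4=1001]: 10101010  (ones: 4)
  rows 80-87 [x1,x2,x3,x4=1010]: 01011010  (ones: 4)
  rows 88-95 [x1,x2,x3,x4=1011]: 10101010  (ones: 4)
  rows 96-103 [x1,x2,x3,x4=1100]: 10101010  (ones: 4)
  rows 104-111 [x1,x2,x3,x4=1101]: 10101010  (ones: 4)
  rows 112-119 [x1,x2,x3,x4=1110]: 01011010  (ones: 4)
  rows 120-127 [x1,x2,x3,x4=1111]: 10101010  (ones: 4)
Count of 1-rows = 4+4+4+4+4+4+4+4+4+4+4+4+4+4+4+4 = 64

64


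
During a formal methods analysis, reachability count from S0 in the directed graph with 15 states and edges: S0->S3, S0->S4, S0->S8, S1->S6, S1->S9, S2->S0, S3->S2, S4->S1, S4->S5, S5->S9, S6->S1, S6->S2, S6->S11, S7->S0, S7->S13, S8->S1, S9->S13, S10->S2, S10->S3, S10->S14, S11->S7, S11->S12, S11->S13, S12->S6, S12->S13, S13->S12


BFS from S0:
  layer 0: {S0}
  layer 1: {S3, S4, S8}
  layer 2: {S1, S2, S5}
  layer 3: {S6, S9}
  layer 4: {S11, S13}
  layer 5: {S7, S12}
Reachable set: {S0, S1, S2, S3, S4, S5, S6, S7, S8, S9, S11, S12, S13}
Count = 13

13


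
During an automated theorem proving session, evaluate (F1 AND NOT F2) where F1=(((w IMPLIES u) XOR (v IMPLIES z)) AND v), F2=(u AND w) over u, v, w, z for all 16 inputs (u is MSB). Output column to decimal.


F1 = (((w IMPLIES u) XOR (v IMPLIES z)) AND v)
F2 = (u AND w)
Counterexample to F1=>F2 is where F1=1 and F2=0.
Evaluate each row (bits = u,v,w,z, MSB first):
  row 0 [0000]: F1=0 F2=0 -> F1&~F2 -> 0
  row 1 [0001]: F1=0 F2=0 -> F1&~F2 -> 0
  row 2 [0010]: F1=0 F2=0 -> F1&~F2 -> 0
  row 3 [0011]: F1=0 F2=0 -> F1&~F2 -> 0
  row 4 [0100]: F1=1 F2=0 -> F1&~F2 -> 1
  row 5 [0101]: F1=0 F2=0 -> F1&~F2 -> 0
  row 6 [0110]: F1=0 F2=0 -> F1&~F2 -> 0
  row 7 [0111]: F1=1 F2=0 -> F1&~F2 -> 1
  row 8 [1000]: F1=0 F2=0 -> F1&~F2 -> 0
  row 9 [1001]: F1=0 F2=0 -> F1&~F2 -> 0
  row 10 [1010]: F1=0 F2=1 -> F1&~F2 -> 0
  row 11 [1011]: F1=0 F2=1 -> F1&~F2 -> 0
  row 12 [1100]: F1=1 F2=0 -> F1&~F2 -> 1
  row 13 [1101]: F1=0 F2=0 -> F1&~F2 -> 0
  row 14 [1110]: F1=1 F2=1 -> F1&~F2 -> 0
  row 15 [1111]: F1=0 F2=1 -> F1&~F2 -> 0
Full result column, 4 rows per line (u,v fixed per line; w,z runs 00..11 left to right):
  rows 0-3 [u,v=00]: 0000  = hex 0
  rows 4-7 [u,v=01]: 1001  = hex 9
  rows 8-11 [u,v=10]: 0000  = hex 0
  rows 12-15 [u,v=11]: 1000  = hex 8
Counterexample vector (row 0 .. row 15) = 0000100100001000
Output column grouped in 4s = 0000 1001 0000 1000 = 0x0908
Convert to decimal digit by digit (value = value*16 + digit):
  0 -> 0
  0*16 + 9 = 9
  9*16 + 0 = 144
  144*16 + 8 = 2312
Decimal = 2312

2312


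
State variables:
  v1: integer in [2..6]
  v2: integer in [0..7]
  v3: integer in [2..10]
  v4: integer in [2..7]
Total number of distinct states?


State space = product of domain sizes of all variables.
Domain sizes:
  v1 (integer in [2..6]): 5
  v2 (integer in [0..7]): 8
  v3 (integer in [2..10]): 9
  v4 (integer in [2..7]): 6
Product = 5 * 8 * 9 * 6 = 2160

2160


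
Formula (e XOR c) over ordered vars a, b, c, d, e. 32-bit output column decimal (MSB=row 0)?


Formula: (e XOR c) over a, b, c, d, e (32 rows)
Evaluate each row (bits = a,b,c,d,e, MSB first):
  row 0 [00000]: (0 XOR 0) -> 0
  row 1 [00001]: (1 XOR 0) -> 1
  row 2 [00010]: (0 XOR 0) -> 0
  row 3 [00011]: (1 XOR 0) -> 1
  row 4 [00100]: (0 XOR 1) -> 1
  row 5 [00101]: (1 XOR 1) -> 0
  row 6 [00110]: (0 XOR 1) -> 1
  row 7 [00111]: (1 XOR 1) -> 0
  row 8 [01000]: (0 XOR 0) -> 0
  row 9 [01001]: (1 XOR 0) -> 1
  row 10 [01010]: (0 XOR 0) -> 0
  row 11 [01011]: (1 XOR 0) -> 1
  row 12 [01100]: (0 XOR 1) -> 1
  row 13 [01101]: (1 XOR 1) -> 0
  row 14 [01110]: (0 XOR 1) -> 1
  row 15 [01111]: (1 XOR 1) -> 0
  row 16 [10000]: (0 XOR 0) -> 0
  row 17 [10001]: (1 XOR 0) -> 1
  row 18 [10010]: (0 XOR 0) -> 0
  row 19 [10011]: (1 XOR 0) -> 1
  row 20 [10100]: (0 XOR 1) -> 1
  row 21 [10101]: (1 XOR 1) -> 0
  row 22 [10110]: (0 XOR 1) -> 1
  row 23 [10111]: (1 XOR 1) -> 0
  row 24 [11000]: (0 XOR 0) -> 0
  row 25 [11001]: (1 XOR 0) -> 1
  row 26 [11010]: (0 XOR 0) -> 0
  row 27 [11011]: (1 XOR 0) -> 1
  row 28 [11100]: (0 XOR 1) -> 1
  row 29 [11101]: (1 XOR 1) -> 0
  row 30 [11110]: (0 XOR 1) -> 1
  row 31 [11111]: (1 XOR 1) -> 0
Full result column, 4 rows per line (a,b,c fixed per line; d,e runs 00..11 left to right):
  rows 0-3 [a,b,c=000]: 0101  = hex 5
  rows 4-7 [a,b,c=001]: 1010  = hex A
  rows 8-11 [a,b,c=010]: 0101  = hex 5
  rows 12-15 [a,b,c=011]: 1010  = hex A
  rows 16-19 [a,b,c=100]: 0101  = hex 5
  rows 20-23 [a,b,c=101]: 1010  = hex A
  rows 24-27 [a,b,c=110]: 0101  = hex 5
  rows 28-31 [a,b,c=111]: 1010  = hex A
Output column (row 0 .. row 31) = 01011010010110100101101001011010
Output column grouped in 4s = 0101 1010 0101 1010 0101 1010 0101 1010 = 0x5A5A5A5A
Convert to decimal digit by digit (value = value*16 + digit):
  5 -> 5
  5*16 + 10 (A) = 90
  90*16 + 5 = 1445
  1445*16 + 10 (A) = 23130
  23130*16 + 5 = 370085
  370085*16 + 10 (A) = 5921370
  5921370*16 + 5 = 94741925
  94741925*16 + 10 (A) = 1515870810
Decimal = 1515870810

1515870810


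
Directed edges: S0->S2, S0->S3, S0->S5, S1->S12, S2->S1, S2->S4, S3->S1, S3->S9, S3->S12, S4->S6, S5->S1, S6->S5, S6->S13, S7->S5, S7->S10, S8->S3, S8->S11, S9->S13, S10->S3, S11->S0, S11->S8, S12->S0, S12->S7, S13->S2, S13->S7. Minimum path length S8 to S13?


BFS layer-by-layer from S8:
  dist 0: {S8}
  dist 1: {S3, S11}
  dist 2: {S0, S1, S9, S12}
  dist 3: {S2, S5, S7, S13}
  -> S13 reached at distance 3
Shortest path length = 3

3
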